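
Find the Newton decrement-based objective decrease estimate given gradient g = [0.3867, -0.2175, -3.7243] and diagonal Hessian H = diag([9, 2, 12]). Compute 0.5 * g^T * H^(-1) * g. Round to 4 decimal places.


Step 1: H is diagonal, so H^(-1) * g = [0.043, -0.1088, -0.3104].
Step 2: g^T H^(-1) g = sum_i g_i^2 / H_ii
  = (0.3867)^2/9 + (-0.2175)^2/2 + (-3.7243)^2/12
  = 0.0166 + 0.0237 + 1.1559 = 1.1961
Step 3: Objective decrease = 0.5 * g^T H^(-1) g = 0.5981


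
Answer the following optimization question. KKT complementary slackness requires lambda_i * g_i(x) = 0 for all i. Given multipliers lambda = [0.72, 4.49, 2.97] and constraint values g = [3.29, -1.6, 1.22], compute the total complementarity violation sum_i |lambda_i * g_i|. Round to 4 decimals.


KKT complementary slackness check:
lambda_1 * g_1 = 0.72 * 3.29 = 2.3688
lambda_2 * g_2 = 4.49 * -1.6 = -7.184
lambda_3 * g_3 = 2.97 * 1.22 = 3.6234
Total violation = 2.3688 + 7.184 + 3.6234 = 13.1762


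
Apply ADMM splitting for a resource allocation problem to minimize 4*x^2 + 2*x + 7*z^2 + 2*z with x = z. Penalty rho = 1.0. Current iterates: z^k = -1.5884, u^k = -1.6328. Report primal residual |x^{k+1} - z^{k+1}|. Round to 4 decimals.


ADMM iteration with rho = 1.0, z^k = -1.5884, u^k = -1.6328
Step 1: x-update.
Minimize 4*x^2 + 2*x + (1.0/2)*(x + 1.5884 - 1.6328)^2
FOC: (2*4 + 1.0)*x = -2 + 1.0*(-1.5884 + 1.6328)
x^{k+1} = -0.2173
Step 2: z-update.
Minimize 7*z^2 + 2*z + (1.0/2)*(-0.2173 - z - 1.6328)^2
FOC: (2*7 + 1.0)*z = -2 + 1.0*(-0.2173 - 1.6328)
z^{k+1} = -0.2567
Step 3: u-update.
u^{k+1} = -1.6328 - 0.2173 + 0.2567 = -1.5934
Step 4: Primal residual = |-0.2173 + 0.2567| = 0.0394


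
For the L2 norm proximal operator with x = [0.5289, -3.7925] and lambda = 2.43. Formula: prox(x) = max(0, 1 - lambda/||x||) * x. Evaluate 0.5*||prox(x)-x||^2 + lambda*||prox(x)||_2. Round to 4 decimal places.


Step 1: Compute ||x||.
||x|| = 3.8292
Step 2: Compute scaling factor.
scale = max(0, 1 - 2.43/3.8292) = 0.3654
Step 3: prox(x) = [0.1933, -1.3858]
||prox(x)|| = 1.3992
Step 4: Proximal objective.
0.5*||prox-x||^2 = 2.9525
lambda*||prox|| = 3.4001
Total = 6.3525


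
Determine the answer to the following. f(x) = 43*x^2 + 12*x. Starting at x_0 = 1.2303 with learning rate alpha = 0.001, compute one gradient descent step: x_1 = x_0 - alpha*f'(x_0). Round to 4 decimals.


We compute the gradient at x_0 and apply the update.
f'(x) = 86*x + 12
f'(1.2303) = 86*1.2303 + 12 = 117.8058
x_1 = 1.2303 - 0.001*117.8058 = 1.1125


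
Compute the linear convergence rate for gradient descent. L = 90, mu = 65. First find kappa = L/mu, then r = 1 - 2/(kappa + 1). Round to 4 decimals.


Step 1: Compute the condition number.
kappa = L/mu = 90/65 = 1.3846
Step 2: Compute the convergence rate.
r = 1 - 2/(kappa + 1) = 1 - 2*mu/(L + mu) = (L - mu)/(L + mu) = 25/155 = 0.1613


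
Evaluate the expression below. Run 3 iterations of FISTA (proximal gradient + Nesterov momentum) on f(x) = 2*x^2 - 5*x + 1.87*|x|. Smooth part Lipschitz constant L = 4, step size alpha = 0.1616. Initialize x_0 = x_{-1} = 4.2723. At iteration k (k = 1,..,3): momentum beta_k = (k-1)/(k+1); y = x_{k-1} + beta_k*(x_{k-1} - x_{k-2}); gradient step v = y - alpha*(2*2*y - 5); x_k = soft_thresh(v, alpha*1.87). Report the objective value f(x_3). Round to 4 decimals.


FISTA on f(x) = 2*x^2 - 5*x + 1.87*|x|
L = 4, alpha = 0.1616
Iteration 1: beta = 0.0, y = 4.2723 + 0.0*(4.2723 - 4.2723) = 4.2723
  grad(y) = 12.0892, v = y - alpha*grad = 2.3187
  prox(v) = soft_thresh(2.3187, 0.3022) = 2.0165
Iteration 2: beta = 0.3333, y = 2.0165 + 0.3333*(2.0165 - 4.2723) = 1.2646
  grad(y) = 0.0582, v = y - alpha*grad = 1.2551
  prox(v) = soft_thresh(1.2551, 0.3022) = 0.953
Iteration 3: beta = 0.5, y = 0.953 + 0.5*(0.953 - 2.0165) = 0.4212
  grad(y) = -3.3153, v = y - alpha*grad = 0.9569
  prox(v) = soft_thresh(0.9569, 0.3022) = 0.6547
f(x_3) = 2*0.6547^2 - 5*0.6547 + 1.87*|0.6547| = -1.192


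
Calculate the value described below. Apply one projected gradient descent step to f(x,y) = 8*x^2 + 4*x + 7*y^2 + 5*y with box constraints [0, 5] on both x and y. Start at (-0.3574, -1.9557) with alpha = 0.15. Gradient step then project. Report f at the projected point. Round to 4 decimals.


Step 1: Compute gradient at (-0.3574, -1.9557).
grad_x = 2*8*-0.3574 + 4 = -1.7184
grad_y = 2*7*-1.9557 + 5 = -22.3798
Step 2: Gradient step.
x_raw = -0.3574 - 0.15*-1.7184 = -0.0996
y_raw = -1.9557 - 0.15*-22.3798 = 1.4013
Step 3: Project onto [0, 5].
x_proj = clip(-0.0996) = 0.0
y_proj = clip(1.4013) = 1.4013
Step 4: Evaluate f.
f(0.0, 1.4013) = 20.7513


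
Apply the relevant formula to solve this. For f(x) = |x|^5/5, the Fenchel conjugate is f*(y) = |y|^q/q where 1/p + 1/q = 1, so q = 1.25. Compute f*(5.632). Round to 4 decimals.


The conjugate exponent q satisfies 1/p + 1/q = 1.
p = 5, so q = 5/(5 - 1) = 1.25
|y|^q = 5.632^1.25 = 8.6762
f*(5.632) = 8.6762 / 1.25 = 6.9409


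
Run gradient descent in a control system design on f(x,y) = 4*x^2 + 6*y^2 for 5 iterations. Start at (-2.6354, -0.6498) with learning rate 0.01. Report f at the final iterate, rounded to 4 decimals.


Gradient descent on f(x,y) = 4*x^2 + 6*y^2.
Starting point: (-2.6354, -0.6498), alpha = 0.01
Step 1: grad_x = 2*4*-2.6354 = -21.0832, grad_y = 2*6*-0.6498 = -7.7976
  x_1 = -2.6354 - 0.01*-21.0832 = -2.4246
  y_1 = -0.6498 - 0.01*-7.7976 = -0.5718
Step 2: grad_x = 2*4*-2.4246 = -19.3965, grad_y = 2*6*-0.5718 = -6.8619
  x_2 = -2.4246 - 0.01*-19.3965 = -2.2306
  y_2 = -0.5718 - 0.01*-6.8619 = -0.5032
Step 3: grad_x = 2*4*-2.2306 = -17.8448, grad_y = 2*6*-0.5032 = -6.0385
  x_3 = -2.2306 - 0.01*-17.8448 = -2.0522
  y_3 = -0.5032 - 0.01*-6.0385 = -0.4428
Step 4: grad_x = 2*4*-2.0522 = -16.4172, grad_y = 2*6*-0.4428 = -5.3138
  x_4 = -2.0522 - 0.01*-16.4172 = -1.888
  y_4 = -0.4428 - 0.01*-5.3138 = -0.3897
Step 5: grad_x = 2*4*-1.888 = -15.1039, grad_y = 2*6*-0.3897 = -4.6762
  x_5 = -1.888 - 0.01*-15.1039 = -1.7369
  y_5 = -0.3897 - 0.01*-4.6762 = -0.3429
f(-1.7369, -0.3429) = 4*(-1.7369)^2 + 6*(-0.3429)^2 = 12.7735


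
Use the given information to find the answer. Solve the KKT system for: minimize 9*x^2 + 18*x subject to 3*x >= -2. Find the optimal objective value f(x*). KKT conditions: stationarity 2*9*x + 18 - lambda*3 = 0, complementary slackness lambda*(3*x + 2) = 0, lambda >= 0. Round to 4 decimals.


Step 1: Try lambda = 0 (constraint inactive).
x_unc = -18/(2*9) = -1.0
Check: 3*-1.0 = -3.0 < -2 -- violated!
Step 2: Constraint must be active: 3*x = -2
x* = -2/3 = -0.6667 (rounded; the exact value -2/3 is used below)
lambda = (2*9*(-2/3) + 18)/3 = 2.0
Step 3: Compute optimal value.
f(x*) = 9*(-2/3)^2 + 18*(-2/3) = -8.0


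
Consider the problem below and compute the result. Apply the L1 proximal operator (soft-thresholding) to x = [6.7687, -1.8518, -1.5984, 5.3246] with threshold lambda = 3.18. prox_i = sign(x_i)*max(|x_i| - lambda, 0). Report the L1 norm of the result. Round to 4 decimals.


Soft-thresholding with lambda = 3.18:
prox(6.7687) = sign(6.7687)*max(|6.7687| - 3.18, 0) = 3.5887
prox(-1.8518) = sign(-1.8518)*max(|-1.8518| - 3.18, 0) = 0.0
prox(-1.5984) = sign(-1.5984)*max(|-1.5984| - 3.18, 0) = 0.0
prox(5.3246) = sign(5.3246)*max(|5.3246| - 3.18, 0) = 2.1446
prox(x) = [3.5887, 0.0, 0.0, 2.1446]
||prox(x)||_1 = 3.5887 + 0.0 + 0.0 + 2.1446 = 5.7333


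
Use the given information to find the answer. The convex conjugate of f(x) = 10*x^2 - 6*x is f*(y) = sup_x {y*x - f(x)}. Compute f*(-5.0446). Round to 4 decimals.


f*(y) = sup_x {y*x - a*x^2 - b*x} = sup_x {(y-b)*x - a*x^2}
FOC: (y - b) - 2a*x = 0 => x* = (y - b)/(2a)
x* = (-5.0446 + 6)/(2*10) = 0.0478
f*(-5.0446) = (y-b)^2/(4a) = (-5.0446 + 6)^2/(4*10)
= 0.9128/40 = 0.0228


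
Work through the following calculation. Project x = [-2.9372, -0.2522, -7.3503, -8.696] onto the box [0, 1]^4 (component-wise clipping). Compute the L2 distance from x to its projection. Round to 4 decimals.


Project each component onto [0, 1].
clip(-2.9372) = 0.0, clip(-0.2522) = 0.0, clip(-7.3503) = 0.0, clip(-8.696) = 0.0
Projection = [0.0, 0.0, 0.0, 0.0]
Squared diffs: [8.6271, 0.0636, 54.0269, 75.6204]
Distance = sqrt(138.338) = 11.7617


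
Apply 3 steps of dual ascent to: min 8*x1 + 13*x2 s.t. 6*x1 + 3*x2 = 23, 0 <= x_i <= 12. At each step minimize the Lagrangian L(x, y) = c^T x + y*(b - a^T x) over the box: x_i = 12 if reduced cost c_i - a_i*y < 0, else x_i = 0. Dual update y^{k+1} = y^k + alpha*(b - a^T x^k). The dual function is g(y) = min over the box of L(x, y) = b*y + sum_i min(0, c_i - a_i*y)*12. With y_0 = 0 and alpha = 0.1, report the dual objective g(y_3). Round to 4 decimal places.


Dual ascent for LP: min 8*x1 + 13*x2, 6*x1 + 3*x2 = 23, 0 <= x_i <= 12
Step 1: y^k = 0.0, reduced costs: (8.0, 13.0)
  x^k = (0.0, 0.0), subgradient = b - a^T x = 23.0
  y^{k+1} = 0.0 + 0.1*23.0 = 2.3
Step 2: y^k = 2.3, reduced costs: (-5.8, 6.1)
  x^k = (12.0, 0.0), subgradient = b - a^T x = -49.0
  y^{k+1} = 2.3 + 0.1*-49.0 = -2.6
Step 3: y^k = -2.6, reduced costs: (23.6, 20.8)
  x^k = (0.0, 0.0), subgradient = b - a^T x = 23.0
  y^{k+1} = -2.6 + 0.1*23.0 = -0.3
Dual objective at y_3 = -0.3: reduced costs (9.8, 13.9), box minimizer x = (0.0, 0.0)
g(y_3) = b*y + (c1 - a1*y)*x1 + (c2 - a2*y)*x2 = 23*(-0.3) + 9.8*0.0 + 13.9*0.0 = -6.9 + 0.0 + 0.0 = -6.9


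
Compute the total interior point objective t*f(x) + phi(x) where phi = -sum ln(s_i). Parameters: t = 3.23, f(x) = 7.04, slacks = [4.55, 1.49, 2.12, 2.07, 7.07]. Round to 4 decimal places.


Step 1: Compute log-barrier.
ln values: [1.5151, 0.3988, 0.7514, 0.7275, 1.9559]
phi = -(1.5151 + 0.3988 + 0.7514 + 0.7275 + 1.9559) = -5.3487
Step 2: Compute augmented objective.
t*f(x) = 3.23*7.04 = 22.7392
Total = 22.7392 - 5.3487 = 17.3905


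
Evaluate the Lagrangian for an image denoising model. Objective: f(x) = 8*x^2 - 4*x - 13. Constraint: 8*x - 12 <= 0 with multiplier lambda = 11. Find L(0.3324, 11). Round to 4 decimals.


Step 1: Evaluate f(x).
f(0.3324) = 8*0.3324^2 - 4*0.3324 - 13 = -13.4457
Step 2: Evaluate g(x).
g(0.3324) = 8*0.3324 - 12 = -9.3408
Step 3: Compute Lagrangian.
L = -13.4457 + 11*-9.3408 = -116.1945


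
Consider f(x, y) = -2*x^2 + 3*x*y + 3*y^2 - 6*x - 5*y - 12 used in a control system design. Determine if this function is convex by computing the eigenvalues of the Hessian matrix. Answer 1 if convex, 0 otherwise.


The Hessian of f(x,y) = -2*x^2 + 3*x*y + 3*y^2 - 6*x - 5*y - 12 is:
H = [[-4, 3], [3, 6]]
Trace = -4 + 6 = 2
Determinant = -4*6 - (3)^2 = -33
Discriminant = (2)^2 - 4*-33 = 136.0
Eigenvalues: lambda_1 = -4.831, lambda_2 = 6.831
The function is not convex.

0


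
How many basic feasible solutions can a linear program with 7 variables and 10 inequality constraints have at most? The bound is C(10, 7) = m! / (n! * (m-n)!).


Each vertex corresponds to some choice of n active constraints out of m, so the number of vertices is at most C(m, n) = m! / (n!(m-n)!).
m = 10, n = 7
Numerator: 10 * 9 * 8 * 7 * 6 * 5 * 4
Denominator: 7! = 5040
C(10, 7) = 120


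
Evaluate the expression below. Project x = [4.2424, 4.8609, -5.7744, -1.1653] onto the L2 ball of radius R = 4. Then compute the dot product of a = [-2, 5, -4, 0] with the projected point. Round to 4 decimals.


Step 1: Compute ||x|| (intermediates to 6 decimals).
||x|| = sqrt(4.2424^2 + 4.8609^2 + (-5.7744)^2 + (-1.1653)^2) = 8.736585
Step 2: Project.
Since ||x|| > R, scale = R/||x|| = 4/8.736585 = 0.457845, proj(x) = scale * x
proj(x) = [1.942362, 2.225539, -2.64378, -0.533527]
Step 3: Dot product.
a^T * proj(x) = -2*1.942362 + 5*2.225539 - 4*(-2.64378) + 0*(-0.533527) = 17.8181


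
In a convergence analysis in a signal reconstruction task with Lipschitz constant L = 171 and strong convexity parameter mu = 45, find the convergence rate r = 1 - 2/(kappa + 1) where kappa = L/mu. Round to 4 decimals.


Step 1: Compute the condition number.
kappa = L/mu = 171/45 = 3.8
Step 2: Compute the convergence rate.
r = 1 - 2/(kappa + 1) = 1 - 2*mu/(L + mu) = (L - mu)/(L + mu) = 126/216 = 0.5833


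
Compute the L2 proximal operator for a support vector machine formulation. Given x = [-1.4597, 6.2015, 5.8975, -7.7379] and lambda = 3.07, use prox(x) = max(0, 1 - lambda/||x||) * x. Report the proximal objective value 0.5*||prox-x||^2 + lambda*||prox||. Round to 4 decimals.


Step 1: Compute ||x||.
||x|| = 11.6295
Step 2: Compute scaling factor.
scale = max(0, 1 - 3.07/11.6295) = 0.736
Step 3: prox(x) = [-1.0744, 4.5644, 4.3407, -5.6952]
||prox(x)|| = 8.5595
Step 4: Proximal objective.
0.5*||prox-x||^2 = 4.7125
lambda*||prox|| = 26.2777
Total = 30.9901


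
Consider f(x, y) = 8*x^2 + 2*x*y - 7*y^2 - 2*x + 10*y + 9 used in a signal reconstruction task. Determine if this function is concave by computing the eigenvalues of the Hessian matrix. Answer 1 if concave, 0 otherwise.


The Hessian of f(x,y) = 8*x^2 + 2*x*y - 7*y^2 - 2*x + 10*y + 9 is:
H = [[16, 2], [2, -14]]
Trace = 16 - 14 = 2
Determinant = 16*-14 - (2)^2 = -228
Discriminant = (2)^2 - 4*-228 = 916.0
Eigenvalues: lambda_1 = -14.1327, lambda_2 = 16.1327
The function is not concave.

0


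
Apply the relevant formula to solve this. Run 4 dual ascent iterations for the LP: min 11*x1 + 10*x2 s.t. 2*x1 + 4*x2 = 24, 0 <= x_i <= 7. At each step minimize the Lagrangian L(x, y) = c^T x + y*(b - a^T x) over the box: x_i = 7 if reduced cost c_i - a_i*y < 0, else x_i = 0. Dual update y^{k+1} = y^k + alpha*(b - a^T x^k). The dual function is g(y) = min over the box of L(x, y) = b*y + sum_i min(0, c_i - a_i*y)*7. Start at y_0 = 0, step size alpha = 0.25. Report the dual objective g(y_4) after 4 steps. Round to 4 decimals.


Dual ascent for LP: min 11*x1 + 10*x2, 2*x1 + 4*x2 = 24, 0 <= x_i <= 7
Step 1: y^k = 0.0, reduced costs: (11.0, 10.0)
  x^k = (0.0, 0.0), subgradient = b - a^T x = 24.0
  y^{k+1} = 0.0 + 0.25*24.0 = 6.0
Step 2: y^k = 6.0, reduced costs: (-1.0, -14.0)
  x^k = (7.0, 7.0), subgradient = b - a^T x = -18.0
  y^{k+1} = 6.0 + 0.25*-18.0 = 1.5
Step 3: y^k = 1.5, reduced costs: (8.0, 4.0)
  x^k = (0.0, 0.0), subgradient = b - a^T x = 24.0
  y^{k+1} = 1.5 + 0.25*24.0 = 7.5
Step 4: y^k = 7.5, reduced costs: (-4.0, -20.0)
  x^k = (7.0, 7.0), subgradient = b - a^T x = -18.0
  y^{k+1} = 7.5 + 0.25*-18.0 = 3.0
Dual objective at y_4 = 3.0: reduced costs (5.0, -2.0), box minimizer x = (0.0, 7.0)
g(y_4) = b*y + (c1 - a1*y)*x1 + (c2 - a2*y)*x2 = 24*3.0 + 5.0*0.0 + (-2.0)*7.0 = 72.0 + 0.0 - 14.0 = 58.0


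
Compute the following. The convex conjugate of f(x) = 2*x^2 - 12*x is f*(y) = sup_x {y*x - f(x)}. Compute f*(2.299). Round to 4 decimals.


f*(y) = sup_x {y*x - a*x^2 - b*x} = sup_x {(y-b)*x - a*x^2}
FOC: (y - b) - 2a*x = 0 => x* = (y - b)/(2a)
x* = (2.299 + 12)/(2*2) = 3.5748
f*(2.299) = (y-b)^2/(4a) = (2.299 + 12)^2/(4*2)
= 204.4614/8 = 25.5577


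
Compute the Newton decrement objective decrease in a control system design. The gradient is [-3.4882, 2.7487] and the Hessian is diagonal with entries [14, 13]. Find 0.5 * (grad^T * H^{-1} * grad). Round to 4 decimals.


Step 1: H is diagonal, so H^(-1) * g = [-0.2492, 0.2114].
Step 2: g^T H^(-1) g = sum_i g_i^2 / H_ii
  = (-3.4882)^2/14 + (2.7487)^2/13
  = 0.8691 + 0.5812 = 1.4503
Step 3: Objective decrease = 0.5 * g^T H^(-1) g = 0.7251


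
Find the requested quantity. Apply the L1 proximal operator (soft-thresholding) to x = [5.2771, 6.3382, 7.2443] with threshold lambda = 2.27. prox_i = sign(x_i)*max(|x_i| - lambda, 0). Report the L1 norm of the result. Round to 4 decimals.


Soft-thresholding with lambda = 2.27:
prox(5.2771) = sign(5.2771)*max(|5.2771| - 2.27, 0) = 3.0071
prox(6.3382) = sign(6.3382)*max(|6.3382| - 2.27, 0) = 4.0682
prox(7.2443) = sign(7.2443)*max(|7.2443| - 2.27, 0) = 4.9743
prox(x) = [3.0071, 4.0682, 4.9743]
||prox(x)||_1 = 3.0071 + 4.0682 + 4.9743 = 12.0496


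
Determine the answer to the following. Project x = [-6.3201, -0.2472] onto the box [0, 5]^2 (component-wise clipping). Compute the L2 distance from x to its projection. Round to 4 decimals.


Project each component onto [0, 5].
clip(-6.3201) = 0.0, clip(-0.2472) = 0.0
Projection = [0.0, 0.0]
Squared diffs: [39.9437, 0.0611]
Distance = sqrt(40.0048) = 6.3249


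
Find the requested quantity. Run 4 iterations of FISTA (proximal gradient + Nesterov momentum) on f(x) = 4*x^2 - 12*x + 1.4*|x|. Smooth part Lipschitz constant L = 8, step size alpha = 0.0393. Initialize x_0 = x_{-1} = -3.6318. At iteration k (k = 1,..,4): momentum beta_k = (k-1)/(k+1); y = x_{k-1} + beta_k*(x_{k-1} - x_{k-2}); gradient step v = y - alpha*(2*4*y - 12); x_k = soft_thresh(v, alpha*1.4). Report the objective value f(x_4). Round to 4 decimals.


FISTA on f(x) = 4*x^2 - 12*x + 1.4*|x|
L = 8, alpha = 0.0393
Iteration 1: beta = 0.0, y = -3.6318 + 0.0*(-3.6318 + 3.6318) = -3.6318
  grad(y) = -41.0544, v = y - alpha*grad = -2.0184
  prox(v) = soft_thresh(-2.0184, 0.055) = -1.9633
Iteration 2: beta = 0.3333, y = -1.9633 + 0.3333*(-1.9633 + 3.6318) = -1.4072
  grad(y) = -23.2575, v = y - alpha*grad = -0.4932
  prox(v) = soft_thresh(-0.4932, 0.055) = -0.4381
Iteration 3: beta = 0.5, y = -0.4381 + 0.5*(-0.4381 + 1.9633) = 0.3244
  grad(y) = -9.4044, v = y - alpha*grad = 0.694
  prox(v) = soft_thresh(0.694, 0.055) = 0.639
Iteration 4: beta = 0.6, y = 0.639 + 0.6*(0.639 + 0.4381) = 1.2853
  grad(y) = -1.7174, v = y - alpha*grad = 1.3528
  prox(v) = soft_thresh(1.3528, 0.055) = 1.2978
f(x_4) = 4*1.2978^2 - 12*1.2978 + 1.4*|1.2978| = -7.0195


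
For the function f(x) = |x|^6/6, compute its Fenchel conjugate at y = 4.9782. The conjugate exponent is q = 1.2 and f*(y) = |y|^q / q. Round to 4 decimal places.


The conjugate exponent q satisfies 1/p + 1/q = 1.
p = 6, so q = 6/(6 - 1) = 1.2
|y|^q = 4.9782^1.2 = 6.8626
f*(4.9782) = 6.8626 / 1.2 = 5.7188


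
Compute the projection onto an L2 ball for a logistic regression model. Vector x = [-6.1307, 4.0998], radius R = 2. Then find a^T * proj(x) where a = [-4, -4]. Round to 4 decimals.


Step 1: Compute ||x|| (intermediates to 6 decimals).
||x|| = sqrt((-6.1307)^2 + 4.0998^2) = 7.375218
Step 2: Project.
Since ||x|| > R, scale = R/||x|| = 2/7.375218 = 0.271178, proj(x) = scale * x
proj(x) = [-1.662511, 1.111776]
Step 3: Dot product.
a^T * proj(x) = -4*(-1.662511) - 4*1.111776 = 2.2029


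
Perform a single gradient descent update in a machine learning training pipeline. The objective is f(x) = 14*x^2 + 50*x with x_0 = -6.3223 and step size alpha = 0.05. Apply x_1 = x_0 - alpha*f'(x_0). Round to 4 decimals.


We compute the gradient at x_0 and apply the update.
f'(x) = 28*x + 50
f'(-6.3223) = 28*-6.3223 + 50 = -127.0244
x_1 = -6.3223 - 0.05*-127.0244 = 0.0289


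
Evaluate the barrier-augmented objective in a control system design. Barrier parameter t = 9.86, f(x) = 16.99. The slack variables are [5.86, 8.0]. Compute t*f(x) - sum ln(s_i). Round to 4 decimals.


Step 1: Compute log-barrier.
ln values: [1.7681, 2.0794]
phi = -(1.7681 + 2.0794) = -3.8476
Step 2: Compute augmented objective.
t*f(x) = 9.86*16.99 = 167.5214
Total = 167.5214 - 3.8476 = 163.6738


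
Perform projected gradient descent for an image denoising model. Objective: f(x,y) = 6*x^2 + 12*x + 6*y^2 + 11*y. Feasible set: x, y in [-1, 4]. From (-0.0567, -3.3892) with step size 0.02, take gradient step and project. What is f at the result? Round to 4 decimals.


Step 1: Compute gradient at (-0.0567, -3.3892).
grad_x = 2*6*-0.0567 + 12 = 11.3196
grad_y = 2*6*-3.3892 + 11 = -29.6704
Step 2: Gradient step.
x_raw = -0.0567 - 0.02*11.3196 = -0.2831
y_raw = -3.3892 - 0.02*-29.6704 = -2.7958
Step 3: Project onto [-1, 4].
x_proj = clip(-0.2831) = -0.2831
y_proj = clip(-2.7958) = -1.0
Step 4: Evaluate f.
f(-0.2831, -1.0) = -7.9163


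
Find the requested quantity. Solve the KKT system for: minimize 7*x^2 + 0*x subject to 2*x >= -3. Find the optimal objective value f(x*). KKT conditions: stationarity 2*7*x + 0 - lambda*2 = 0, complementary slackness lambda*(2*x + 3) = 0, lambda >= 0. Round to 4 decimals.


Step 1: Try lambda = 0 (constraint inactive).
Stationarity: 2*7*x + 0 = 0
x* = 0/(2*7) = 0.0
Check constraint: 2*0.0 = 0.0 >= -3 -- satisfied.
Step 2: Compute optimal value.
f(x*) = 7*0.0^2 + 0*0.0 = 0.0


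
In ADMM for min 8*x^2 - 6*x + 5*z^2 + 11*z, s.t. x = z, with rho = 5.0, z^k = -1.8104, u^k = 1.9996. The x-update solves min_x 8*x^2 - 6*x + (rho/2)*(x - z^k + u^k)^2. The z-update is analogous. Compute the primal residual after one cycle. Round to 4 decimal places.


ADMM iteration with rho = 5.0, z^k = -1.8104, u^k = 1.9996
Step 1: x-update.
Minimize 8*x^2 - 6*x + (5.0/2)*(x + 1.8104 + 1.9996)^2
FOC: (2*8 + 5.0)*x = 6 + 5.0*(-1.8104 - 1.9996)
x^{k+1} = -0.6214
Step 2: z-update.
Minimize 5*z^2 + 11*z + (5.0/2)*(-0.6214 - z + 1.9996)^2
FOC: (2*5 + 5.0)*z = -11 + 5.0*(-0.6214 + 1.9996)
z^{k+1} = -0.2739
Step 3: u-update.
u^{k+1} = 1.9996 - 0.6214 + 0.2739 = 1.6521
Step 4: Primal residual = |-0.6214 + 0.2739| = 0.3475


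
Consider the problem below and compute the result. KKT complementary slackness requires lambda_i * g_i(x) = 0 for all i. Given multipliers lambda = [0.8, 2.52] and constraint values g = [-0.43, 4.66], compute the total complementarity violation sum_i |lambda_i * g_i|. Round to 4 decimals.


KKT complementary slackness check:
lambda_1 * g_1 = 0.8 * -0.43 = -0.344
lambda_2 * g_2 = 2.52 * 4.66 = 11.7432
Total violation = 0.344 + 11.7432 = 12.0872


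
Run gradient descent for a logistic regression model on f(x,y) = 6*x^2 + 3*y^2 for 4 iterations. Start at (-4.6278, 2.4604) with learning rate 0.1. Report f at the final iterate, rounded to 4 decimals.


Gradient descent on f(x,y) = 6*x^2 + 3*y^2.
Starting point: (-4.6278, 2.4604), alpha = 0.1
Step 1: grad_x = 2*6*-4.6278 = -55.5336, grad_y = 2*3*2.4604 = 14.7624
  x_1 = -4.6278 - 0.1*-55.5336 = 0.9256
  y_1 = 2.4604 - 0.1*14.7624 = 0.9842
Step 2: grad_x = 2*6*0.9256 = 11.1067, grad_y = 2*3*0.9842 = 5.905
  x_2 = 0.9256 - 0.1*11.1067 = -0.1851
  y_2 = 0.9842 - 0.1*5.905 = 0.3937
Step 3: grad_x = 2*6*-0.1851 = -2.2213, grad_y = 2*3*0.3937 = 2.362
  x_3 = -0.1851 - 0.1*-2.2213 = 0.037
  y_3 = 0.3937 - 0.1*2.362 = 0.1575
Step 4: grad_x = 2*6*0.037 = 0.4443, grad_y = 2*3*0.1575 = 0.9448
  x_4 = 0.037 - 0.1*0.4443 = -0.0074
  y_4 = 0.1575 - 0.1*0.9448 = 0.063
f(-0.0074, 0.063) = 6*(-0.0074)^2 + 3*0.063^2 = 0.0122


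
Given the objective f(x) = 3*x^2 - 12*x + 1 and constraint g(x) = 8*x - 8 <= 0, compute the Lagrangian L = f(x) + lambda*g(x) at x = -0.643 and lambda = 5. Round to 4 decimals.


Step 1: Evaluate f(x).
f(-0.643) = 3*(-0.643)^2 - 12*(-0.643) + 1 = 9.9563
Step 2: Evaluate g(x).
g(-0.643) = 8*-0.643 - 8 = -13.144
Step 3: Compute Lagrangian.
L = 9.9563 + 5*-13.144 = -55.7637


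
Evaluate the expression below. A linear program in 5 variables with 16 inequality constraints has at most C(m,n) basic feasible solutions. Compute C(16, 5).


Each vertex corresponds to some choice of n active constraints out of m, so the number of vertices is at most C(m, n) = m! / (n!(m-n)!).
m = 16, n = 5
Numerator: 16 * 15 * 14 * 13 * 12
Denominator: 5! = 120
C(16, 5) = 4368


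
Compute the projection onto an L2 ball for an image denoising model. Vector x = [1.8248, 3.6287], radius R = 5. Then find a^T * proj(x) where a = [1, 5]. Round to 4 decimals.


Step 1: Compute ||x|| (intermediates to 6 decimals).
||x|| = sqrt(1.8248^2 + 3.6287^2) = 4.061694
Step 2: Project.
Since ||x|| <= R, proj = x (no scaling needed).
proj(x) = [1.8248, 3.6287]
Step 3: Dot product.
a^T * proj(x) = 1*1.8248 + 5*3.6287 = 19.9683


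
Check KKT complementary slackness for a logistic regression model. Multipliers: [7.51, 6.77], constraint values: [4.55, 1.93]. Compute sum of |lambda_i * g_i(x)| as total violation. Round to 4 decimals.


KKT complementary slackness check:
lambda_1 * g_1 = 7.51 * 4.55 = 34.1705
lambda_2 * g_2 = 6.77 * 1.93 = 13.0661
Total violation = 34.1705 + 13.0661 = 47.2366


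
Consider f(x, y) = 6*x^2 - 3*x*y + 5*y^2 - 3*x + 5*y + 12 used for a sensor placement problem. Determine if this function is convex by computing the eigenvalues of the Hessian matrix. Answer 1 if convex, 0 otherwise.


The Hessian of f(x,y) = 6*x^2 - 3*x*y + 5*y^2 - 3*x + 5*y + 12 is:
H = [[12, -3], [-3, 10]]
Trace = 12 + 10 = 22
Determinant = 12*10 - (-3)^2 = 111
Discriminant = (22)^2 - 4*111 = 40.0
Eigenvalues: lambda_1 = 7.8377, lambda_2 = 14.1623
The function is convex.

1


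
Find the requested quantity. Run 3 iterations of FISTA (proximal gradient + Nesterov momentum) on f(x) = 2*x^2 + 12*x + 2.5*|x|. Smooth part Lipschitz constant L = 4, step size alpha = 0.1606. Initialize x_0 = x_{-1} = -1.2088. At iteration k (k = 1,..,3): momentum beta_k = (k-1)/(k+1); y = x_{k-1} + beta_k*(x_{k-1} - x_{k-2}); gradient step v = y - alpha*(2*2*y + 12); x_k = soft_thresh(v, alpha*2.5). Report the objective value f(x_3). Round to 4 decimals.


FISTA on f(x) = 2*x^2 + 12*x + 2.5*|x|
L = 4, alpha = 0.1606
Iteration 1: beta = 0.0, y = -1.2088 + 0.0*(-1.2088 + 1.2088) = -1.2088
  grad(y) = 7.1648, v = y - alpha*grad = -2.3595
  prox(v) = soft_thresh(-2.3595, 0.4015) = -1.958
Iteration 2: beta = 0.3333, y = -1.958 + 0.3333*(-1.958 + 1.2088) = -2.2077
  grad(y) = 3.1692, v = y - alpha*grad = -2.7167
  prox(v) = soft_thresh(-2.7167, 0.4015) = -2.3152
Iteration 3: beta = 0.5, y = -2.3152 + 0.5*(-2.3152 + 1.958) = -2.4938
  grad(y) = 2.0249, v = y - alpha*grad = -2.819
  prox(v) = soft_thresh(-2.819, 0.4015) = -2.4175
f(x_3) = 2*(-2.4175)^2 + 12*(-2.4175) + 2.5*|-2.4175| = -11.2776


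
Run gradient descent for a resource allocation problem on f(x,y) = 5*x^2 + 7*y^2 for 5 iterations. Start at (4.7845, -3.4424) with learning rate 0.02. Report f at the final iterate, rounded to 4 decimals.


Gradient descent on f(x,y) = 5*x^2 + 7*y^2.
Starting point: (4.7845, -3.4424), alpha = 0.02
Step 1: grad_x = 2*5*4.7845 = 47.845, grad_y = 2*7*-3.4424 = -48.1936
  x_1 = 4.7845 - 0.02*47.845 = 3.8276
  y_1 = -3.4424 - 0.02*-48.1936 = -2.4785
Step 2: grad_x = 2*5*3.8276 = 38.276, grad_y = 2*7*-2.4785 = -34.6994
  x_2 = 3.8276 - 0.02*38.276 = 3.0621
  y_2 = -2.4785 - 0.02*-34.6994 = -1.7845
Step 3: grad_x = 2*5*3.0621 = 30.6208, grad_y = 2*7*-1.7845 = -24.9836
  x_3 = 3.0621 - 0.02*30.6208 = 2.4497
  y_3 = -1.7845 - 0.02*-24.9836 = -1.2849
Step 4: grad_x = 2*5*2.4497 = 24.4966, grad_y = 2*7*-1.2849 = -17.9882
  x_4 = 2.4497 - 0.02*24.4966 = 1.9597
  y_4 = -1.2849 - 0.02*-17.9882 = -0.9251
Step 5: grad_x = 2*5*1.9597 = 19.5973, grad_y = 2*7*-0.9251 = -12.9515
  x_5 = 1.9597 - 0.02*19.5973 = 1.5678
  y_5 = -0.9251 - 0.02*-12.9515 = -0.6661
f(1.5678, -0.6661) = 5*1.5678^2 + 7*(-0.6661)^2 = 15.3953


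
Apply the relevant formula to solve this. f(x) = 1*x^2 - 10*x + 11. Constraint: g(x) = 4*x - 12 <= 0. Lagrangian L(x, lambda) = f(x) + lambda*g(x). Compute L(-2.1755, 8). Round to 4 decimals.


Step 1: Evaluate f(x).
f(-2.1755) = 1*(-2.1755)^2 - 10*(-2.1755) + 11 = 37.4878
Step 2: Evaluate g(x).
g(-2.1755) = 4*-2.1755 - 12 = -20.702
Step 3: Compute Lagrangian.
L = 37.4878 + 8*-20.702 = -128.1282


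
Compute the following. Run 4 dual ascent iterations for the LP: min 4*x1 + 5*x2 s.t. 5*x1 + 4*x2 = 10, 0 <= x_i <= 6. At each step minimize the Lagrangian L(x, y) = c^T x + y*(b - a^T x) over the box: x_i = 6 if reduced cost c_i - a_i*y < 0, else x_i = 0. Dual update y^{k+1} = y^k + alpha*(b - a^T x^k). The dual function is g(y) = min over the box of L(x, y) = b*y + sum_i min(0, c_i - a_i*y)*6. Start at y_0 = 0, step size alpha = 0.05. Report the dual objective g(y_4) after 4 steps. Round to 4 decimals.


Dual ascent for LP: min 4*x1 + 5*x2, 5*x1 + 4*x2 = 10, 0 <= x_i <= 6
Step 1: y^k = 0.0, reduced costs: (4.0, 5.0)
  x^k = (0.0, 0.0), subgradient = b - a^T x = 10.0
  y^{k+1} = 0.0 + 0.05*10.0 = 0.5
Step 2: y^k = 0.5, reduced costs: (1.5, 3.0)
  x^k = (0.0, 0.0), subgradient = b - a^T x = 10.0
  y^{k+1} = 0.5 + 0.05*10.0 = 1.0
Step 3: y^k = 1.0, reduced costs: (-1.0, 1.0)
  x^k = (6.0, 0.0), subgradient = b - a^T x = -20.0
  y^{k+1} = 1.0 + 0.05*-20.0 = 0.0
Step 4: y^k = 0.0, reduced costs: (4.0, 5.0)
  x^k = (0.0, 0.0), subgradient = b - a^T x = 10.0
  y^{k+1} = 0.0 + 0.05*10.0 = 0.5
Dual objective at y_4 = 0.5: reduced costs (1.5, 3.0), box minimizer x = (0.0, 0.0)
g(y_4) = b*y + (c1 - a1*y)*x1 + (c2 - a2*y)*x2 = 10*0.5 + 1.5*0.0 + 3.0*0.0 = 5.0 + 0.0 + 0.0 = 5.0


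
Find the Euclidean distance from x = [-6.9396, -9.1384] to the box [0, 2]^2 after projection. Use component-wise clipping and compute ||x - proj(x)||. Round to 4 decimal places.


Project each component onto [0, 2].
clip(-6.9396) = 0.0, clip(-9.1384) = 0.0
Projection = [0.0, 0.0]
Squared diffs: [48.158, 83.5104]
Distance = sqrt(131.6684) = 11.4747


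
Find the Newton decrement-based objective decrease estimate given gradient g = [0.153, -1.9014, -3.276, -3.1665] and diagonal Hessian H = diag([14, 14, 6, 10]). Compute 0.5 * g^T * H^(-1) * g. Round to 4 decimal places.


Step 1: H is diagonal, so H^(-1) * g = [0.0109, -0.1358, -0.546, -0.3167].
Step 2: g^T H^(-1) g = sum_i g_i^2 / H_ii
  = (0.153)^2/14 + (-1.9014)^2/14 + (-3.276)^2/6 + (-3.1665)^2/10
  = 0.0017 + 0.2582 + 1.7887 + 1.0027 = 3.0513
Step 3: Objective decrease = 0.5 * g^T H^(-1) g = 1.5256


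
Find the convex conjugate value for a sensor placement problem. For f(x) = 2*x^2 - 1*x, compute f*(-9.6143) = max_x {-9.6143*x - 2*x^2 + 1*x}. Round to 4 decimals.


f*(y) = sup_x {y*x - a*x^2 - b*x} = sup_x {(y-b)*x - a*x^2}
FOC: (y - b) - 2a*x = 0 => x* = (y - b)/(2a)
x* = (-9.6143 + 1)/(2*2) = -2.1536
f*(-9.6143) = (y-b)^2/(4a) = (-9.6143 + 1)^2/(4*2)
= 74.2062/8 = 9.2758


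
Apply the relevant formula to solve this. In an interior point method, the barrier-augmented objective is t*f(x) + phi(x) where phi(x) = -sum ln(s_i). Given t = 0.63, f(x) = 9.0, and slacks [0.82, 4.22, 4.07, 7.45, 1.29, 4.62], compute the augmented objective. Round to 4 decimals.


Step 1: Compute log-barrier.
ln values: [-0.1985, 1.4398, 1.4036, 2.0082, 0.2546, 1.5304]
phi = -(-0.1985 + 1.4398 + 1.4036 + 2.0082 + 0.2546 + 1.5304) = -6.4383
Step 2: Compute augmented objective.
t*f(x) = 0.63*9.0 = 5.67
Total = 5.67 - 6.4383 = -0.7683


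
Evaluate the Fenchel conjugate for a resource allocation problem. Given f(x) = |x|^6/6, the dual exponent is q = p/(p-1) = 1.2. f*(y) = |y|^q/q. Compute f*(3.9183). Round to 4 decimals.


The conjugate exponent q satisfies 1/p + 1/q = 1.
p = 6, so q = 6/(6 - 1) = 1.2
|y|^q = 3.9183^1.2 = 5.1489
f*(3.9183) = 5.1489 / 1.2 = 4.2908


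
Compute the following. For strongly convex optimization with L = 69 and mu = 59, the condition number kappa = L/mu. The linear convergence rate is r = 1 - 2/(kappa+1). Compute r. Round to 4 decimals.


Step 1: Compute the condition number.
kappa = L/mu = 69/59 = 1.1695
Step 2: Compute the convergence rate.
r = 1 - 2/(kappa + 1) = 1 - 2*mu/(L + mu) = (L - mu)/(L + mu) = 10/128 = 0.0781


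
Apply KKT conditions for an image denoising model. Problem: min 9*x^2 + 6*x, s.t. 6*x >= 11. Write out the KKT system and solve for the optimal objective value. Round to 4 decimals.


Step 1: Try lambda = 0 (constraint inactive).
x_unc = -6/(2*9) = -0.3333
Check: 6*-0.3333 = -1.9998 < 11 -- violated!
Step 2: Constraint must be active: 6*x = 11
x* = 11/6 = 1.8333 (rounded; the exact value 11/6 is used below)
lambda = (2*9*(11/6) + 6)/6 = 6.5
Step 3: Compute optimal value.
f(x*) = 9*(11/6)^2 + 6*(11/6) = 41.25


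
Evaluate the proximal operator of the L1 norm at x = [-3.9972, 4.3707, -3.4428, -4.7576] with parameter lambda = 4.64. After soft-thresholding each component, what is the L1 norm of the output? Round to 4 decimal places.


Soft-thresholding with lambda = 4.64:
prox(-3.9972) = sign(-3.9972)*max(|-3.9972| - 4.64, 0) = 0.0
prox(4.3707) = sign(4.3707)*max(|4.3707| - 4.64, 0) = 0.0
prox(-3.4428) = sign(-3.4428)*max(|-3.4428| - 4.64, 0) = 0.0
prox(-4.7576) = sign(-4.7576)*max(|-4.7576| - 4.64, 0) = -0.1176
prox(x) = [0.0, 0.0, 0.0, -0.1176]
||prox(x)||_1 = 0.0 + 0.0 + 0.0 + 0.1176 = 0.1176


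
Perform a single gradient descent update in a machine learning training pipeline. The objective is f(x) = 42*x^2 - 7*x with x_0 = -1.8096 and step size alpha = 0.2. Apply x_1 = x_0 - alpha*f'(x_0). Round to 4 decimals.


We compute the gradient at x_0 and apply the update.
f'(x) = 84*x - 7
f'(-1.8096) = 84*-1.8096 - 7 = -159.0064
x_1 = -1.8096 - 0.2*-159.0064 = 29.9917


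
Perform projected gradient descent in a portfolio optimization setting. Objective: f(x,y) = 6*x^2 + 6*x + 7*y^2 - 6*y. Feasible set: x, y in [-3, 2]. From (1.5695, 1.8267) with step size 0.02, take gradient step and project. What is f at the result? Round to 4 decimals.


Step 1: Compute gradient at (1.5695, 1.8267).
grad_x = 2*6*1.5695 + 6 = 24.834
grad_y = 2*7*1.8267 - 6 = 19.5738
Step 2: Gradient step.
x_raw = 1.5695 - 0.02*24.834 = 1.0728
y_raw = 1.8267 - 0.02*19.5738 = 1.4352
Step 3: Project onto [-3, 2].
x_proj = clip(1.0728) = 1.0728
y_proj = clip(1.4352) = 1.4352
Step 4: Evaluate f.
f(1.0728, 1.4352) = 19.1503


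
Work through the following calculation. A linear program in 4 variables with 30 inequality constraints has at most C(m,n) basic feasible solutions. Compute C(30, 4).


Each vertex corresponds to some choice of n active constraints out of m, so the number of vertices is at most C(m, n) = m! / (n!(m-n)!).
m = 30, n = 4
Numerator: 30 * 29 * 28 * 27
Denominator: 4! = 24
C(30, 4) = 27405


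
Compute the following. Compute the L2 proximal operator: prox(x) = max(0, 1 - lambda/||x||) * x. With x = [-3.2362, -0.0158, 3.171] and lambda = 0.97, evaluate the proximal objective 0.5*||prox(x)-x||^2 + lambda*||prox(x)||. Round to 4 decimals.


Step 1: Compute ||x||.
||x|| = 4.5308
Step 2: Compute scaling factor.
scale = max(0, 1 - 0.97/4.5308) = 0.7859
Step 3: prox(x) = [-2.5434, -0.0124, 2.4921]
||prox(x)|| = 3.5608
Step 4: Proximal objective.
0.5*||prox-x||^2 = 0.4705
lambda*||prox|| = 3.454
Total = 3.9245


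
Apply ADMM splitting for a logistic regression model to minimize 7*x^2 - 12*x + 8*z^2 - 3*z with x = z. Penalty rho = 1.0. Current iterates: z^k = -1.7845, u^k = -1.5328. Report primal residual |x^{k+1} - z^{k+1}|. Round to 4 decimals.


ADMM iteration with rho = 1.0, z^k = -1.7845, u^k = -1.5328
Step 1: x-update.
Minimize 7*x^2 - 12*x + (1.0/2)*(x + 1.7845 - 1.5328)^2
FOC: (2*7 + 1.0)*x = 12 + 1.0*(-1.7845 + 1.5328)
x^{k+1} = 0.7832
Step 2: z-update.
Minimize 8*z^2 - 3*z + (1.0/2)*(0.7832 - z - 1.5328)^2
FOC: (2*8 + 1.0)*z = 3 + 1.0*(0.7832 - 1.5328)
z^{k+1} = 0.1324
Step 3: u-update.
u^{k+1} = -1.5328 + 0.7832 - 0.1324 = -0.882
Step 4: Primal residual = |0.7832 - 0.1324| = 0.6508


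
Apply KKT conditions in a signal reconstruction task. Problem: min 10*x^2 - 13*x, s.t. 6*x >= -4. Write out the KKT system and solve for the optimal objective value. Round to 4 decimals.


Step 1: Try lambda = 0 (constraint inactive).
Stationarity: 2*10*x - 13 = 0
x* = 13/(2*10) = 0.65
Check constraint: 6*0.65 = 3.9 >= -4 -- satisfied.
Step 2: Compute optimal value.
f(x*) = 10*0.65^2 - 13*0.65 = -4.225


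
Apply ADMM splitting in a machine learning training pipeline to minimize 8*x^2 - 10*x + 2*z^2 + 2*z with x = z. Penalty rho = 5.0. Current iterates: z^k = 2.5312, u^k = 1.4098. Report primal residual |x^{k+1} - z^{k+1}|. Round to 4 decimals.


ADMM iteration with rho = 5.0, z^k = 2.5312, u^k = 1.4098
Step 1: x-update.
Minimize 8*x^2 - 10*x + (5.0/2)*(x - 2.5312 + 1.4098)^2
FOC: (2*8 + 5.0)*x = 10 + 5.0*(2.5312 - 1.4098)
x^{k+1} = 0.7432
Step 2: z-update.
Minimize 2*z^2 + 2*z + (5.0/2)*(0.7432 - z + 1.4098)^2
FOC: (2*2 + 5.0)*z = -2 + 5.0*(0.7432 + 1.4098)
z^{k+1} = 0.9739
Step 3: u-update.
u^{k+1} = 1.4098 + 0.7432 - 0.9739 = 1.1791
Step 4: Primal residual = |0.7432 - 0.9739| = 0.2307


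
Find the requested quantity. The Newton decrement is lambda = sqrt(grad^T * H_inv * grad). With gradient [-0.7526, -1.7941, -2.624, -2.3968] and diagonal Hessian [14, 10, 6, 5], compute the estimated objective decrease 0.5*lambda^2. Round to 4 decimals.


Step 1: H is diagonal, so H^(-1) * g = [-0.0538, -0.1794, -0.4373, -0.4794].
Step 2: g^T H^(-1) g = sum_i g_i^2 / H_ii
  = (-0.7526)^2/14 + (-1.7941)^2/10 + (-2.624)^2/6 + (-2.3968)^2/5
  = 0.0405 + 0.3219 + 1.1476 + 1.1489 = 2.6588
Step 3: Objective decrease = 0.5 * g^T H^(-1) g = 1.3294


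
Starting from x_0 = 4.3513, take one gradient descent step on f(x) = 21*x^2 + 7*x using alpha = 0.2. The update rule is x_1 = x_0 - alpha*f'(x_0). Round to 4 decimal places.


We compute the gradient at x_0 and apply the update.
f'(x) = 42*x + 7
f'(4.3513) = 42*4.3513 + 7 = 189.7546
x_1 = 4.3513 - 0.2*189.7546 = -33.5996


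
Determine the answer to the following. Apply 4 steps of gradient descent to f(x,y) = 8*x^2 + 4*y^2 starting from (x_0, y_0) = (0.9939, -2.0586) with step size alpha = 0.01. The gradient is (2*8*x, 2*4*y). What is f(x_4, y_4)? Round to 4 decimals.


Gradient descent on f(x,y) = 8*x^2 + 4*y^2.
Starting point: (0.9939, -2.0586), alpha = 0.01
Step 1: grad_x = 2*8*0.9939 = 15.9024, grad_y = 2*4*-2.0586 = -16.4688
  x_1 = 0.9939 - 0.01*15.9024 = 0.8349
  y_1 = -2.0586 - 0.01*-16.4688 = -1.8939
Step 2: grad_x = 2*8*0.8349 = 13.358, grad_y = 2*4*-1.8939 = -15.1513
  x_2 = 0.8349 - 0.01*13.358 = 0.7013
  y_2 = -1.8939 - 0.01*-15.1513 = -1.7424
Step 3: grad_x = 2*8*0.7013 = 11.2207, grad_y = 2*4*-1.7424 = -13.9392
  x_3 = 0.7013 - 0.01*11.2207 = 0.5891
  y_3 = -1.7424 - 0.01*-13.9392 = -1.603
Step 4: grad_x = 2*8*0.5891 = 9.4254, grad_y = 2*4*-1.603 = -12.8241
  x_4 = 0.5891 - 0.01*9.4254 = 0.4948
  y_4 = -1.603 - 0.01*-12.8241 = -1.4748
f(0.4948, -1.4748) = 8*0.4948^2 + 4*(-1.4748)^2 = 10.6586


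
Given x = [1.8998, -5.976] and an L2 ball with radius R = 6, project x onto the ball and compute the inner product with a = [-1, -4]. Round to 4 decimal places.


Step 1: Compute ||x|| (intermediates to 6 decimals).
||x|| = sqrt(1.8998^2 + (-5.976)^2) = 6.270711
Step 2: Project.
Since ||x|| > R, scale = R/||x|| = 6/6.270711 = 0.956829, proj(x) = scale * x
proj(x) = [1.817784, -5.71801]
Step 3: Dot product.
a^T * proj(x) = -1*1.817784 - 4*(-5.71801) = 21.0543


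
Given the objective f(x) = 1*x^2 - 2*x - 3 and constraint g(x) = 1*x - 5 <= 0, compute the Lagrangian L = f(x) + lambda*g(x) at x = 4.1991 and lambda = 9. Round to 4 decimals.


Step 1: Evaluate f(x).
f(4.1991) = 1*4.1991^2 - 2*4.1991 - 3 = 6.2342
Step 2: Evaluate g(x).
g(4.1991) = 1*4.1991 - 5 = -0.8009
Step 3: Compute Lagrangian.
L = 6.2342 + 9*-0.8009 = -0.9739


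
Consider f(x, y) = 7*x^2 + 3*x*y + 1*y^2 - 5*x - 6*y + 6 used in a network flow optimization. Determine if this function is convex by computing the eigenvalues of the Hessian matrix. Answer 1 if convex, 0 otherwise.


The Hessian of f(x,y) = 7*x^2 + 3*x*y + 1*y^2 - 5*x - 6*y + 6 is:
H = [[14, 3], [3, 2]]
Trace = 14 + 2 = 16
Determinant = 14*2 - (3)^2 = 19
Discriminant = (16)^2 - 4*19 = 180.0
Eigenvalues: lambda_1 = 1.2918, lambda_2 = 14.7082
The function is convex.

1


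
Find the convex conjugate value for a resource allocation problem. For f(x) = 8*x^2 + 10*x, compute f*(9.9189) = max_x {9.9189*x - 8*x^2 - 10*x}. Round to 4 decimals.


f*(y) = sup_x {y*x - a*x^2 - b*x} = sup_x {(y-b)*x - a*x^2}
FOC: (y - b) - 2a*x = 0 => x* = (y - b)/(2a)
x* = (9.9189 - 10)/(2*8) = -0.0051
f*(9.9189) = (y-b)^2/(4a) = (9.9189 - 10)^2/(4*8)
= 0.0066/32 = 0.0002


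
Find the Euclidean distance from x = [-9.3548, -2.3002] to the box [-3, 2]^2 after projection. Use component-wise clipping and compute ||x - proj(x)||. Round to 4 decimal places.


Project each component onto [-3, 2].
clip(-9.3548) = -3.0, clip(-2.3002) = -2.3002
Projection = [-3.0, -2.3002]
Squared diffs: [40.3835, 0.0]
Distance = sqrt(40.3835) = 6.3548


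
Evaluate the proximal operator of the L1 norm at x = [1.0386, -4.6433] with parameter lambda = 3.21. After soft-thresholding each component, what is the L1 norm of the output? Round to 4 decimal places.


Soft-thresholding with lambda = 3.21:
prox(1.0386) = sign(1.0386)*max(|1.0386| - 3.21, 0) = 0.0
prox(-4.6433) = sign(-4.6433)*max(|-4.6433| - 3.21, 0) = -1.4333
prox(x) = [0.0, -1.4333]
||prox(x)||_1 = 0.0 + 1.4333 = 1.4333


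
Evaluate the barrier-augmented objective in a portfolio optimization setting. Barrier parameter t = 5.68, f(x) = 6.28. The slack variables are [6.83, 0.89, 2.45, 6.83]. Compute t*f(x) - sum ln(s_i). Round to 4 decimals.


Step 1: Compute log-barrier.
ln values: [1.9213, -0.1165, 0.8961, 1.9213]
phi = -(1.9213 - 0.1165 + 0.8961 + 1.9213) = -4.6222
Step 2: Compute augmented objective.
t*f(x) = 5.68*6.28 = 35.6704
Total = 35.6704 - 4.6222 = 31.0482
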